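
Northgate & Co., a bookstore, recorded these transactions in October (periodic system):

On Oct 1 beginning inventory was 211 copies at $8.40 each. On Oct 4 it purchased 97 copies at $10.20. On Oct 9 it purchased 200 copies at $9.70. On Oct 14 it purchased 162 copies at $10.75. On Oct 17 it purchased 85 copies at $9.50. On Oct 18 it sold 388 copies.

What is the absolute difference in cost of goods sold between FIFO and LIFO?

FIFO COGS: 211 @ $8.40 + 97 @ $10.20 + 80 @ $9.70 = $3,537.80
LIFO COGS: 85 @ $9.50 + 162 @ $10.75 + 141 @ $9.70 = $3,916.70
Difference = |$3,537.80 − $3,916.70| = $378.90

$378.90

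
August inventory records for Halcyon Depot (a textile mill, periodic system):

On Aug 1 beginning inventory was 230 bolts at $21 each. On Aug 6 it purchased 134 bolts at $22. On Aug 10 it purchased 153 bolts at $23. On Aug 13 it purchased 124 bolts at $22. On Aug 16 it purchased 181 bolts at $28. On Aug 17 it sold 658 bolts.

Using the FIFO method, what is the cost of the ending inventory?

Ending inventory = $4,592

Aug 17, 658 sold [FIFO — oldest first]: 230 @ $21 + 134 @ $22 + 153 @ $23 + 124 @ $22 + 17 @ $28 = $14,501
Ending inventory: 164 @ $28 = $4,592
Check: goods available $19,093 = COGS $14,501 + ending $4,592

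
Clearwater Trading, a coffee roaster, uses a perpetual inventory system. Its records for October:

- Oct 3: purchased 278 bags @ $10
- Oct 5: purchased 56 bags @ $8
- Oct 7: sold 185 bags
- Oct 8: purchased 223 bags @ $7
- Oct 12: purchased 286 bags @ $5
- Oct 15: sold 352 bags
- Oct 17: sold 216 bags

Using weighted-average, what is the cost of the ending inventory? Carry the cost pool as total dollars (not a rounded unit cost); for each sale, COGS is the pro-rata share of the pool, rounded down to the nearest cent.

Ending inventory = $606.08

After Oct 3: 278 on hand, pool $2,780.00 (≈ $10.0000 each)
After Oct 5: 334 on hand, pool $3,228.00 (≈ $9.6647 each)
Oct 7, sell 185: 185/334 × $3,228.00 → $1,787.96
After Oct 8: 372 on hand, pool $3,001.04 (≈ $8.0673 each)
After Oct 12: 658 on hand, pool $4,431.04 (≈ $6.7341 each)
Oct 15, sell 352: 352/658 × $4,431.04 → $2,370.40
Oct 17, sell 216: 216/306 × $2,060.64 → $1,454.56
Total COGS = $1,787.96 + $2,370.40 + $1,454.56 = $5,612.92
Ending inventory (cost pool remaining) = $606.08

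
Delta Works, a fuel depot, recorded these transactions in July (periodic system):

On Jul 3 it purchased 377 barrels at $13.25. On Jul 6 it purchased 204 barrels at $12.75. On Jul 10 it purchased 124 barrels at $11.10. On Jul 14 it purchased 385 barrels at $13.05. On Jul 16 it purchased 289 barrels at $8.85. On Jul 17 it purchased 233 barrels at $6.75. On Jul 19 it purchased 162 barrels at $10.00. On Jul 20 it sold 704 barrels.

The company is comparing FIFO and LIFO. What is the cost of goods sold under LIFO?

COGS = $6,011.40

FIFO COGS: 377 @ $13.25 + 204 @ $12.75 + 123 @ $11.10 = $8,961.55
LIFO COGS: 162 @ $10.00 + 233 @ $6.75 + 289 @ $8.85 + 20 @ $13.05 = $6,011.40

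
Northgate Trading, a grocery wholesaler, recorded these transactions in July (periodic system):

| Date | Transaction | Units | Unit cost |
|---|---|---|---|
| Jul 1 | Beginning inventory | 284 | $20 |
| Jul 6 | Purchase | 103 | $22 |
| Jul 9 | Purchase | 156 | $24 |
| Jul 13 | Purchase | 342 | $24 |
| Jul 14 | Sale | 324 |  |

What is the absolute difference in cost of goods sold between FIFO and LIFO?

FIFO COGS: 284 @ $20 + 40 @ $22 = $6,560
LIFO COGS: 324 @ $24 = $7,776
Difference = |$6,560 − $7,776| = $1,216

$1,216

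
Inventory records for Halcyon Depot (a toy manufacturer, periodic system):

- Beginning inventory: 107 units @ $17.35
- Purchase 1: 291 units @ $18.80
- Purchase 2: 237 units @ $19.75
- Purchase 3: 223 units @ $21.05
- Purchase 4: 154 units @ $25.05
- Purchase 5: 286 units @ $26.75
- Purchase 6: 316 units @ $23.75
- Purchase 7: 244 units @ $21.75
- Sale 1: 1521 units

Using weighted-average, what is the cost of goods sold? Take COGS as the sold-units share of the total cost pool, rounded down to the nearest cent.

COGS = $33,581.80

Sale 1, sell 1521: 1521/1858 × $41,022.35 → $33,581.80
Ending inventory (cost pool remaining) = $7,440.55
Check: goods available $41,022.35 = COGS $33,581.80 + ending $7,440.55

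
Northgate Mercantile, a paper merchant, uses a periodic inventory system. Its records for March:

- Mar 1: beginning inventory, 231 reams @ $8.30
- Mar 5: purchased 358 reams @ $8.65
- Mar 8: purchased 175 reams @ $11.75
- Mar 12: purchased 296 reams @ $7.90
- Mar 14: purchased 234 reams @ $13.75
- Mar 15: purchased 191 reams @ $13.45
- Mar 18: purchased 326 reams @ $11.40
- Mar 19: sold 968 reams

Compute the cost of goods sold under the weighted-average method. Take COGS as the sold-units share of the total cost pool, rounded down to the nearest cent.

Mar 19, sell 968: 968/1811 × $18,911.50 → $10,108.41
Ending inventory (cost pool remaining) = $8,803.09
Check: goods available $18,911.50 = COGS $10,108.41 + ending $8,803.09

COGS = $10,108.41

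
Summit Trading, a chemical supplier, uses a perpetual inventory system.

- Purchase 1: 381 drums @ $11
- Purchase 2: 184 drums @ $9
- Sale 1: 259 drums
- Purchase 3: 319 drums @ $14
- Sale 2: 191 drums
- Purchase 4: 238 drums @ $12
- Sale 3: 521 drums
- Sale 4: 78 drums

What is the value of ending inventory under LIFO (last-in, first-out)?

Ending inventory = $803

Sale 1 (259) [LIFO — newest first]: 184 @ $9 + 75 @ $11 = $2,481
Sale 2 (191) [LIFO — newest first]: 191 @ $14 = $2,674
Sale 3 (521) [LIFO — newest first]: 238 @ $12 + 128 @ $14 + 155 @ $11 = $6,353
Sale 4 (78) [LIFO — newest first]: 78 @ $11 = $858
Total COGS = $2,481 + $2,674 + $6,353 + $858 = $12,366
Ending inventory: 73 @ $11 = $803
Check: goods available $13,169 = COGS $12,366 + ending $803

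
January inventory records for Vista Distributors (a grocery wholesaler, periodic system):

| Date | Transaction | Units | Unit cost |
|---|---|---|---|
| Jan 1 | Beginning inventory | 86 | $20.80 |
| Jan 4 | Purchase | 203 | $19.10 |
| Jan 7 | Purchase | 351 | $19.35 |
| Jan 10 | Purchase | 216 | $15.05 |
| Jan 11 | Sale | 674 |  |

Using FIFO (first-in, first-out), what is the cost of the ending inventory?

Ending inventory = $2,739.10

Jan 11, 674 sold [FIFO — oldest first]: 86 @ $20.80 + 203 @ $19.10 + 351 @ $19.35 + 34 @ $15.05 = $12,969.65
Ending inventory: 182 @ $15.05 = $2,739.10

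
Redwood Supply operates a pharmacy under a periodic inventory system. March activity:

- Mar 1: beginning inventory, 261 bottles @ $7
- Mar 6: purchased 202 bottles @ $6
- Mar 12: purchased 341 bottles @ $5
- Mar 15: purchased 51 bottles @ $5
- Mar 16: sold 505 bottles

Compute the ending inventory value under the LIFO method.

Mar 16, 505 sold [LIFO — newest first]: 51 @ $5 + 341 @ $5 + 113 @ $6 = $2,638
Ending inventory: 261 @ $7 + 89 @ $6 = $2,361

Ending inventory = $2,361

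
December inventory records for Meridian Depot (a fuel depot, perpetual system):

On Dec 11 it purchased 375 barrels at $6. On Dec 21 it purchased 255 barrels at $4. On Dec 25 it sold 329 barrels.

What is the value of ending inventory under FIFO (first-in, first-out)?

Ending inventory = $1,296

Dec 25, 329 sold [FIFO — oldest first]: 329 @ $6 = $1,974
Ending inventory: 46 @ $6 + 255 @ $4 = $1,296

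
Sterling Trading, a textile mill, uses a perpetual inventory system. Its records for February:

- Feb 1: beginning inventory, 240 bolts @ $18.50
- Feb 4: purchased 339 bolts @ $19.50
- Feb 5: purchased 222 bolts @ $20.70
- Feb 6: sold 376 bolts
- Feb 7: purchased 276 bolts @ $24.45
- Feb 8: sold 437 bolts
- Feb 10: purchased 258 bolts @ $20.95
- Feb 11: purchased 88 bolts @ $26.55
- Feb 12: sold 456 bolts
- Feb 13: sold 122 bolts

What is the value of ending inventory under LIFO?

Feb 6, 376 sold [LIFO — newest first]: 222 @ $20.70 + 154 @ $19.50 = $7,598.40
Feb 8, 437 sold [LIFO — newest first]: 276 @ $24.45 + 161 @ $19.50 = $9,887.70
Feb 12, 456 sold [LIFO — newest first]: 88 @ $26.55 + 258 @ $20.95 + 24 @ $19.50 + 86 @ $18.50 = $9,800.50
Feb 13, 122 sold [LIFO — newest first]: 122 @ $18.50 = $2,257.00
Total COGS = $7,598.40 + $9,887.70 + $9,800.50 + $2,257.00 = $29,543.60
Ending inventory: 32 @ $18.50 = $592.00

Ending inventory = $592.00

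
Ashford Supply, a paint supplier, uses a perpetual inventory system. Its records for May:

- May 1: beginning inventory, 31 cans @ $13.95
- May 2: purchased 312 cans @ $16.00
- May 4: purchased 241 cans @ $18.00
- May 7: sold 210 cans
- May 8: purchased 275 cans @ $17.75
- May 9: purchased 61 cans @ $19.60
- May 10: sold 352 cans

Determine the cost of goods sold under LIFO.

COGS = $10,144.85

May 7, 210 sold [LIFO — newest first]: 210 @ $18.00 = $3,780.00
May 10, 352 sold [LIFO — newest first]: 61 @ $19.60 + 275 @ $17.75 + 16 @ $18.00 = $6,364.85
Total COGS = $3,780.00 + $6,364.85 = $10,144.85
Ending inventory: 31 @ $13.95 + 312 @ $16.00 + 15 @ $18.00 = $5,694.45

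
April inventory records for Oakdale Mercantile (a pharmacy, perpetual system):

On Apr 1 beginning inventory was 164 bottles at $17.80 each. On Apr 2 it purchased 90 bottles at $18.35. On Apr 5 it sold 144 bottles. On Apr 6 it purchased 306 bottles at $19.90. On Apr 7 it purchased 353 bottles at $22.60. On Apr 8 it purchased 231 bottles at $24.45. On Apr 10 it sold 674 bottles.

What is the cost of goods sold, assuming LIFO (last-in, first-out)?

Apr 5, 144 sold [LIFO — newest first]: 90 @ $18.35 + 54 @ $17.80 = $2,612.70
Apr 10, 674 sold [LIFO — newest first]: 231 @ $24.45 + 353 @ $22.60 + 90 @ $19.90 = $15,416.75
Total COGS = $2,612.70 + $15,416.75 = $18,029.45
Ending inventory: 110 @ $17.80 + 216 @ $19.90 = $6,256.40
Check: goods available $24,285.85 = COGS $18,029.45 + ending $6,256.40

COGS = $18,029.45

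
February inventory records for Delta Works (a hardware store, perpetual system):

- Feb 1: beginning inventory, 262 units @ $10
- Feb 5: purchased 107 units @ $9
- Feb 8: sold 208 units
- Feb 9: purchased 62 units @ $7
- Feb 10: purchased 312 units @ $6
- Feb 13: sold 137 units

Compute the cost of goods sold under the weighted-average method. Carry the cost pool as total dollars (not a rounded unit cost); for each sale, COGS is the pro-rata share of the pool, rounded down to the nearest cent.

COGS = $3,010.51

After Feb 1: 262 on hand, pool $2,620.00 (≈ $10.0000 each)
After Feb 5: 369 on hand, pool $3,583.00 (≈ $9.7100 each)
Feb 8, sell 208: 208/369 × $3,583.00 → $2,019.68
After Feb 9: 223 on hand, pool $1,997.32 (≈ $8.9566 each)
After Feb 10: 535 on hand, pool $3,869.32 (≈ $7.2324 each)
Feb 13, sell 137: 137/535 × $3,869.32 → $990.83
Total COGS = $2,019.68 + $990.83 = $3,010.51
Ending inventory (cost pool remaining) = $2,878.49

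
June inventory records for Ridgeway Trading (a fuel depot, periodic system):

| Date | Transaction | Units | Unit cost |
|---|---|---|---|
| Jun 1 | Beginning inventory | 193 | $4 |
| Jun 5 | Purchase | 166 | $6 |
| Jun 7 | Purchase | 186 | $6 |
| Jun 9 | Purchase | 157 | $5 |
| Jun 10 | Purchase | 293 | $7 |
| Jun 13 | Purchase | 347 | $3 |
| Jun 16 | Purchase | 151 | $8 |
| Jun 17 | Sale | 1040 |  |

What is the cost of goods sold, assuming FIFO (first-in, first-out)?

COGS = $5,855

Jun 17, 1040 sold [FIFO — oldest first]: 193 @ $4 + 166 @ $6 + 186 @ $6 + 157 @ $5 + 293 @ $7 + 45 @ $3 = $5,855
Ending inventory: 302 @ $3 + 151 @ $8 = $2,114
Check: goods available $7,969 = COGS $5,855 + ending $2,114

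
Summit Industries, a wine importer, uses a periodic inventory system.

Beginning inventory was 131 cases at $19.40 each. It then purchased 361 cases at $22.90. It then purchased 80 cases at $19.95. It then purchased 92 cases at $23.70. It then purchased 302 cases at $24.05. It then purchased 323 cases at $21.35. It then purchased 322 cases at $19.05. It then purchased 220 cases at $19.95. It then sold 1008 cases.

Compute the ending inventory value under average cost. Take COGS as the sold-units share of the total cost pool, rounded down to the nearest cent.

Sale 1, sell 1008: 1008/1831 × $39,266.95 → $21,617.19
Ending inventory (cost pool remaining) = $17,649.76

Ending inventory = $17,649.76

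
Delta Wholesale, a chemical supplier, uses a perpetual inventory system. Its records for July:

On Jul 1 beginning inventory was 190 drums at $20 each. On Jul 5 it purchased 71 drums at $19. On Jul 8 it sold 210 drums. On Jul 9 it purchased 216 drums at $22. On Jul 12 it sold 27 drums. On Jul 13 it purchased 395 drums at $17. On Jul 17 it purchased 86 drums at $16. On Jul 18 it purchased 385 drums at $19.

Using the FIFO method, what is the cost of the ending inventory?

Jul 8, 210 sold [FIFO — oldest first]: 190 @ $20 + 20 @ $19 = $4,180
Jul 12, 27 sold [FIFO — oldest first]: 27 @ $19 = $513
Total COGS = $4,180 + $513 = $4,693
Ending inventory: 24 @ $19 + 216 @ $22 + 395 @ $17 + 86 @ $16 + 385 @ $19 = $20,614

Ending inventory = $20,614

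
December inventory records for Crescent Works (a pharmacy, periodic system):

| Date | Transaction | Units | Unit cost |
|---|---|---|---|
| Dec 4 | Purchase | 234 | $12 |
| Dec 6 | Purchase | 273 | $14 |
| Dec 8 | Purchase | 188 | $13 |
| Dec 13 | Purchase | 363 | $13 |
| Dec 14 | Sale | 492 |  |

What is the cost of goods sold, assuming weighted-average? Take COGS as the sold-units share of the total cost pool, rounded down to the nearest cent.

COGS = $6,414.13

Dec 14, sell 492: 492/1058 × $13,793.00 → $6,414.13
Ending inventory (cost pool remaining) = $7,378.87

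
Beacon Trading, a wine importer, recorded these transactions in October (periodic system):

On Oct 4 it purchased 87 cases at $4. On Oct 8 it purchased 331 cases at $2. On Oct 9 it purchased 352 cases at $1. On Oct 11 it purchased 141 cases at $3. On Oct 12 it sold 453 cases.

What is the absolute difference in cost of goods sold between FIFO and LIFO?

FIFO COGS: 87 @ $4 + 331 @ $2 + 35 @ $1 = $1,045
LIFO COGS: 141 @ $3 + 312 @ $1 = $735
Difference = |$1,045 − $735| = $310

$310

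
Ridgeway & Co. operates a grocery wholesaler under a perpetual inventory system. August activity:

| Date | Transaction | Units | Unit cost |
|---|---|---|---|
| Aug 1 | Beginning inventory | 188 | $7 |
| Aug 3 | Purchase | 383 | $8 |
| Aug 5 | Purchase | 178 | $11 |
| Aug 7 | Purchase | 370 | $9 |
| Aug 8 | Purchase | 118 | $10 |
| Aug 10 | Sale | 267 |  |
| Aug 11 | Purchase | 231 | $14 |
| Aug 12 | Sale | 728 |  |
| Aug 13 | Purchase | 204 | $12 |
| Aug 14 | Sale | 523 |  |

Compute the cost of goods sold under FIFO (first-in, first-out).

COGS = $14,682

Aug 10, 267 sold [FIFO — oldest first]: 188 @ $7 + 79 @ $8 = $1,948
Aug 12, 728 sold [FIFO — oldest first]: 304 @ $8 + 178 @ $11 + 246 @ $9 = $6,604
Aug 14, 523 sold [FIFO — oldest first]: 124 @ $9 + 118 @ $10 + 231 @ $14 + 50 @ $12 = $6,130
Total COGS = $1,948 + $6,604 + $6,130 = $14,682
Ending inventory: 154 @ $12 = $1,848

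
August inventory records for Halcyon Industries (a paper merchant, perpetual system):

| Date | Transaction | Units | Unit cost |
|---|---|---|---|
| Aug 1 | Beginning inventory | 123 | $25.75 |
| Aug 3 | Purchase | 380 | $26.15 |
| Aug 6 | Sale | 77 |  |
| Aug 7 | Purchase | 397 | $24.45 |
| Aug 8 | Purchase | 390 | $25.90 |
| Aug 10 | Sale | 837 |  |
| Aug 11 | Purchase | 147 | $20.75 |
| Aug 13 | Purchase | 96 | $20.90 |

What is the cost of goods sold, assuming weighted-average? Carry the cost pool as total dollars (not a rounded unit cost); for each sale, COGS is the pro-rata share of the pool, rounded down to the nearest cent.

COGS = $23,331.83

After Aug 1: 123 on hand, pool $3,167.25 (≈ $25.7500 each)
After Aug 3: 503 on hand, pool $13,104.25 (≈ $26.0522 each)
Aug 6, sell 77: 77/503 × $13,104.25 → $2,006.01
After Aug 7: 823 on hand, pool $20,804.89 (≈ $25.2793 each)
After Aug 8: 1213 on hand, pool $30,905.89 (≈ $25.4789 each)
Aug 10, sell 837: 837/1213 × $30,905.89 → $21,325.82
After Aug 11: 523 on hand, pool $12,630.32 (≈ $24.1498 each)
After Aug 13: 619 on hand, pool $14,636.72 (≈ $23.6458 each)
Total COGS = $2,006.01 + $21,325.82 = $23,331.83
Ending inventory (cost pool remaining) = $14,636.72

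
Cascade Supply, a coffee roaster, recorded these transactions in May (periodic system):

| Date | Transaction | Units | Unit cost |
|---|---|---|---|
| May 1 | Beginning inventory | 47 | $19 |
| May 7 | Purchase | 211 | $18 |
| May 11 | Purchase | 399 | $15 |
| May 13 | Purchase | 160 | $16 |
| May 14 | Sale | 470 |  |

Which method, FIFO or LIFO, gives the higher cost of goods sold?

FIFO

FIFO COGS: 47 @ $19 + 211 @ $18 + 212 @ $15 = $7,871
LIFO COGS: 160 @ $16 + 310 @ $15 = $7,210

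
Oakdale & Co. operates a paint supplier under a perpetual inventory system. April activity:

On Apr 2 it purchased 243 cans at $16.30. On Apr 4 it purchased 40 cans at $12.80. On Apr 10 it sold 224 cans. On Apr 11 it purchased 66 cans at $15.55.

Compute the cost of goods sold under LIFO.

COGS = $3,511.20

Apr 10, 224 sold [LIFO — newest first]: 40 @ $12.80 + 184 @ $16.30 = $3,511.20
Ending inventory: 59 @ $16.30 + 66 @ $15.55 = $1,988.00
Check: goods available $5,499.20 = COGS $3,511.20 + ending $1,988.00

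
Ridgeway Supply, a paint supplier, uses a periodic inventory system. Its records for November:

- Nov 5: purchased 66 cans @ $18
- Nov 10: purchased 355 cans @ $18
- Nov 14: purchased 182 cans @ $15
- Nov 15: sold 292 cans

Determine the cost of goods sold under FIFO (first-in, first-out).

COGS = $5,256

Nov 15, 292 sold [FIFO — oldest first]: 66 @ $18 + 226 @ $18 = $5,256
Ending inventory: 129 @ $18 + 182 @ $15 = $5,052
Check: goods available $10,308 = COGS $5,256 + ending $5,052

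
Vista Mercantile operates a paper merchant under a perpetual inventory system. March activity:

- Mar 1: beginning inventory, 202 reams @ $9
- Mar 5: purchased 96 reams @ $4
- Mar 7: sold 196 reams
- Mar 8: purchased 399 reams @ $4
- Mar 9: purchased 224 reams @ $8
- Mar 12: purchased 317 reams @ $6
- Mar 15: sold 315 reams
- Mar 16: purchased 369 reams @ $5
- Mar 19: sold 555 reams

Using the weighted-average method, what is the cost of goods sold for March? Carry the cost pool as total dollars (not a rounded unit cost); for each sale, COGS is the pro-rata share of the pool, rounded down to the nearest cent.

COGS = $6,344.87

After Mar 1: 202 on hand, pool $1,818.00 (≈ $9.0000 each)
After Mar 5: 298 on hand, pool $2,202.00 (≈ $7.3893 each)
Mar 7, sell 196: 196/298 × $2,202.00 → $1,448.29
After Mar 8: 501 on hand, pool $2,349.71 (≈ $4.6900 each)
After Mar 9: 725 on hand, pool $4,141.71 (≈ $5.7127 each)
After Mar 12: 1042 on hand, pool $6,043.71 (≈ $5.8001 each)
Mar 15, sell 315: 315/1042 × $6,043.71 → $1,827.03
After Mar 16: 1096 on hand, pool $6,061.68 (≈ $5.5307 each)
Mar 19, sell 555: 555/1096 × $6,061.68 → $3,069.55
Total COGS = $1,448.29 + $1,827.03 + $3,069.55 = $6,344.87
Ending inventory (cost pool remaining) = $2,992.13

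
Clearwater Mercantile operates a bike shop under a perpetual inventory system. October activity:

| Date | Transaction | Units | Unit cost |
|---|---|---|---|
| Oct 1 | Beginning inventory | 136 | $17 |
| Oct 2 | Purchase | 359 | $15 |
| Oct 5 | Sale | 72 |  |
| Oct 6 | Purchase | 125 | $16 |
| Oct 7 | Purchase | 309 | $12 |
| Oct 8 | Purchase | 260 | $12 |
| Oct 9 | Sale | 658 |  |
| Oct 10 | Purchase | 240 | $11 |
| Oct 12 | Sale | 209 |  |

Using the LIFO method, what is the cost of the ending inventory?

Oct 5, 72 sold [LIFO — newest first]: 72 @ $15 = $1,080
Oct 9, 658 sold [LIFO — newest first]: 260 @ $12 + 309 @ $12 + 89 @ $16 = $8,252
Oct 12, 209 sold [LIFO — newest first]: 209 @ $11 = $2,299
Total COGS = $1,080 + $8,252 + $2,299 = $11,631
Ending inventory: 136 @ $17 + 287 @ $15 + 36 @ $16 + 31 @ $11 = $7,534
Check: goods available $19,165 = COGS $11,631 + ending $7,534

Ending inventory = $7,534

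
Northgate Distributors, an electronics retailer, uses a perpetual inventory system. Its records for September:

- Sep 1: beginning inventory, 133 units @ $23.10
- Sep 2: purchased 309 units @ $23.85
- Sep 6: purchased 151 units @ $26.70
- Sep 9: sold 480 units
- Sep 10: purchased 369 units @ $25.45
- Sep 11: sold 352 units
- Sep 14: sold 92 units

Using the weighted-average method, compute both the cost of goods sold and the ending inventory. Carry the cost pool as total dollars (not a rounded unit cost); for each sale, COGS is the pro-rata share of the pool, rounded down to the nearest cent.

After Sep 1: 133 on hand, pool $3,072.30 (≈ $23.1000 each)
After Sep 2: 442 on hand, pool $10,441.95 (≈ $23.6243 each)
After Sep 6: 593 on hand, pool $14,473.65 (≈ $24.4075 each)
Sep 9, sell 480: 480/593 × $14,473.65 → $11,715.60
After Sep 10: 482 on hand, pool $12,149.10 (≈ $25.2056 each)
Sep 11, sell 352: 352/482 × $12,149.10 → $8,872.37
Sep 14, sell 92: 92/130 × $3,276.73 → $2,318.91
Total COGS = $11,715.60 + $8,872.37 + $2,318.91 = $22,906.88
Ending inventory (cost pool remaining) = $957.82
Check: goods available $23,864.70 = COGS $22,906.88 + ending $957.82

COGS = $22,906.88; ending inventory = $957.82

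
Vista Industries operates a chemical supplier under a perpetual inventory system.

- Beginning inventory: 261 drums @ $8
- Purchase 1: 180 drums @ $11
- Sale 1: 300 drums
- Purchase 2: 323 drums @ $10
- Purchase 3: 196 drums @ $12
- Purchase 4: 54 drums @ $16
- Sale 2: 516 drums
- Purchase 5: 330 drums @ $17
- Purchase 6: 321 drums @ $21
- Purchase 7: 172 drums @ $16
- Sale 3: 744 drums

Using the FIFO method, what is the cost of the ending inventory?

Sale 1 (300) [FIFO — oldest first]: 261 @ $8 + 39 @ $11 = $2,517
Sale 2 (516) [FIFO — oldest first]: 141 @ $11 + 323 @ $10 + 52 @ $12 = $5,405
Sale 3 (744) [FIFO — oldest first]: 144 @ $12 + 54 @ $16 + 330 @ $17 + 216 @ $21 = $12,738
Total COGS = $2,517 + $5,405 + $12,738 = $20,660
Ending inventory: 105 @ $21 + 172 @ $16 = $4,957
Check: goods available $25,617 = COGS $20,660 + ending $4,957

Ending inventory = $4,957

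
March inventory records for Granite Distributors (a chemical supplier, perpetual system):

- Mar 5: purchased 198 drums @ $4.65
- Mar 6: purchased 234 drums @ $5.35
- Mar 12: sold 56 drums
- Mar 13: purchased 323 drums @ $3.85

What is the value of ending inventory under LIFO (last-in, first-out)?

Ending inventory = $3,116.55

Mar 12, 56 sold [LIFO — newest first]: 56 @ $5.35 = $299.60
Ending inventory: 198 @ $4.65 + 178 @ $5.35 + 323 @ $3.85 = $3,116.55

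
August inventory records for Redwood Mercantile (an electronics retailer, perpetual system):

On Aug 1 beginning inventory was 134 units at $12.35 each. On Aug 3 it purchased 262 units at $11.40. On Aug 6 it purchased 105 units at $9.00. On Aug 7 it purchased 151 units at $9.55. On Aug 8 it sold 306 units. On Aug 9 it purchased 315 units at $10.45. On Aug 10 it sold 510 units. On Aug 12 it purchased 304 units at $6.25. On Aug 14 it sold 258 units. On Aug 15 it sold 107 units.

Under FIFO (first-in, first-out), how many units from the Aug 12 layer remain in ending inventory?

90

Aug 8, 306 sold [FIFO — oldest first]: 134 @ $12.35 + 172 @ $11.40 = $3,615.70
Aug 10, 510 sold [FIFO — oldest first]: 90 @ $11.40 + 105 @ $9.00 + 151 @ $9.55 + 164 @ $10.45 = $5,126.85
Aug 14, 258 sold [FIFO — oldest first]: 151 @ $10.45 + 107 @ $6.25 = $2,246.70
Aug 15, 107 sold [FIFO — oldest first]: 107 @ $6.25 = $668.75
Total COGS = $3,615.70 + $5,126.85 + $2,246.70 + $668.75 = $11,658.00
Ending inventory: 90 @ $6.25 = $562.50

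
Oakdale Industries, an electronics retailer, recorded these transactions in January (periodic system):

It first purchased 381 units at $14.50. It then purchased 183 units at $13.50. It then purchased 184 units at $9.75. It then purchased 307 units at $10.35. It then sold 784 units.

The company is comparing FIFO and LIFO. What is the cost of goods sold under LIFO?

FIFO COGS: 381 @ $14.50 + 183 @ $13.50 + 184 @ $9.75 + 36 @ $10.35 = $10,161.60
LIFO COGS: 307 @ $10.35 + 184 @ $9.75 + 183 @ $13.50 + 110 @ $14.50 = $9,036.95

COGS = $9,036.95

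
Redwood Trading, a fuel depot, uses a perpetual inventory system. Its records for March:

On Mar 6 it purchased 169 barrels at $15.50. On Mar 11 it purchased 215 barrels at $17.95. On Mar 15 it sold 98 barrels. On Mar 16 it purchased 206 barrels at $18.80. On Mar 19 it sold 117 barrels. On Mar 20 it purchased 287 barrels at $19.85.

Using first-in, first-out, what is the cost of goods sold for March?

COGS = $3,445.20

Mar 15, 98 sold [FIFO — oldest first]: 98 @ $15.50 = $1,519.00
Mar 19, 117 sold [FIFO — oldest first]: 71 @ $15.50 + 46 @ $17.95 = $1,926.20
Total COGS = $1,519.00 + $1,926.20 = $3,445.20
Ending inventory: 169 @ $17.95 + 206 @ $18.80 + 287 @ $19.85 = $12,603.30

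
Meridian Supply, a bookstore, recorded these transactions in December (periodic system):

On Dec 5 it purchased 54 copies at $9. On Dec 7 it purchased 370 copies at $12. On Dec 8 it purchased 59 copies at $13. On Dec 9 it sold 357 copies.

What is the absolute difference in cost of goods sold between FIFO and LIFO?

$221

FIFO COGS: 54 @ $9 + 303 @ $12 = $4,122
LIFO COGS: 59 @ $13 + 298 @ $12 = $4,343
Difference = |$4,122 − $4,343| = $221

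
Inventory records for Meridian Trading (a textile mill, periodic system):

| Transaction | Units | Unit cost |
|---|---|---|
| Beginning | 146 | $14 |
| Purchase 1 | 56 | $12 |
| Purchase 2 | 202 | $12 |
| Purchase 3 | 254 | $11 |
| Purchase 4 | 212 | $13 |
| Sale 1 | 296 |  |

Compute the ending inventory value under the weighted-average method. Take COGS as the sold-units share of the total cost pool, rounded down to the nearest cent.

Ending inventory = $7,052.95

Sale 1, sell 296: 296/870 × $10,690.00 → $3,637.05
Ending inventory (cost pool remaining) = $7,052.95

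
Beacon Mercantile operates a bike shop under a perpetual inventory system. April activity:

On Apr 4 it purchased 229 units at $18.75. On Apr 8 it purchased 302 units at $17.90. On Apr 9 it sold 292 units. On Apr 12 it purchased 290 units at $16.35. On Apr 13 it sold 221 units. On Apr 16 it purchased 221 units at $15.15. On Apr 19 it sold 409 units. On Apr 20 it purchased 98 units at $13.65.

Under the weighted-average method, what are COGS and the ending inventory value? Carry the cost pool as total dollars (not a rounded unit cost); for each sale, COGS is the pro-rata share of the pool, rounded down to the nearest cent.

After Apr 4: 229 on hand, pool $4,293.75 (≈ $18.7500 each)
After Apr 8: 531 on hand, pool $9,699.55 (≈ $18.2666 each)
Apr 9, sell 292: 292/531 × $9,699.55 → $5,333.83
After Apr 12: 529 on hand, pool $9,107.22 (≈ $17.2159 each)
Apr 13, sell 221: 221/529 × $9,107.22 → $3,804.71
After Apr 16: 529 on hand, pool $8,650.66 (≈ $16.3529 each)
Apr 19, sell 409: 409/529 × $8,650.66 → $6,688.31
After Apr 20: 218 on hand, pool $3,300.05 (≈ $15.1378 each)
Total COGS = $5,333.83 + $3,804.71 + $6,688.31 = $15,826.85
Ending inventory (cost pool remaining) = $3,300.05

COGS = $15,826.85; ending inventory = $3,300.05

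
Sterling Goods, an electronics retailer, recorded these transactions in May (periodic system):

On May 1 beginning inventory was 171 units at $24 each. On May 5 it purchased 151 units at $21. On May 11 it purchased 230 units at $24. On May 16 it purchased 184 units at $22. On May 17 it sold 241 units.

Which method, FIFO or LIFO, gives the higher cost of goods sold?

FIFO

FIFO COGS: 171 @ $24 + 70 @ $21 = $5,574
LIFO COGS: 184 @ $22 + 57 @ $24 = $5,416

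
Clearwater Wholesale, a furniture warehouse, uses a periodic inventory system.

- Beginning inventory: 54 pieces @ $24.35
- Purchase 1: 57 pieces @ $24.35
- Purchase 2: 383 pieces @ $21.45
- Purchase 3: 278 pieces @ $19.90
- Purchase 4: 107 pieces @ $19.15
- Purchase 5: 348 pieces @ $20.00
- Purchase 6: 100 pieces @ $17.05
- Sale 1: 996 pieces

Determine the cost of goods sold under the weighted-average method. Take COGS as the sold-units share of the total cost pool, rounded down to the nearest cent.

COGS = $20,388.69

Sale 1, sell 996: 996/1327 × $27,164.45 → $20,388.69
Ending inventory (cost pool remaining) = $6,775.76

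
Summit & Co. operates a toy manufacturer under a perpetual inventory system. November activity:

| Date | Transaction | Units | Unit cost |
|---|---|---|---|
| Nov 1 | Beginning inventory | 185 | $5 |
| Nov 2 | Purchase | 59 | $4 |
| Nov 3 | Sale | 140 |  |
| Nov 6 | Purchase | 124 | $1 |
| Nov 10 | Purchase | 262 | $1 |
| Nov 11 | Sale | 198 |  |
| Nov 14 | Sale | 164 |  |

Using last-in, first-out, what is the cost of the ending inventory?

Ending inventory = $544

Nov 3, 140 sold [LIFO — newest first]: 59 @ $4 + 81 @ $5 = $641
Nov 11, 198 sold [LIFO — newest first]: 198 @ $1 = $198
Nov 14, 164 sold [LIFO — newest first]: 64 @ $1 + 100 @ $1 = $164
Total COGS = $641 + $198 + $164 = $1,003
Ending inventory: 104 @ $5 + 24 @ $1 = $544
Check: goods available $1,547 = COGS $1,003 + ending $544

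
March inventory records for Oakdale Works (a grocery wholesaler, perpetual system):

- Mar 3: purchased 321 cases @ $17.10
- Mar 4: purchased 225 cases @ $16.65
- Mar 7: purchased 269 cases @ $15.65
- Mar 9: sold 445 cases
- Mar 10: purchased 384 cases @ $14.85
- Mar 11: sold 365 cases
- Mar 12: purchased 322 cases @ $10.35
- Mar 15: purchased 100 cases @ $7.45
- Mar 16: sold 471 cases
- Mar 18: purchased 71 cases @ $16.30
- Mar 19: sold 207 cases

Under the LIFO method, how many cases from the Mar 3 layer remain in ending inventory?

Mar 9, 445 sold [LIFO — newest first]: 269 @ $15.65 + 176 @ $16.65 = $7,140.25
Mar 11, 365 sold [LIFO — newest first]: 365 @ $14.85 = $5,420.25
Mar 16, 471 sold [LIFO — newest first]: 100 @ $7.45 + 322 @ $10.35 + 19 @ $14.85 + 30 @ $16.65 = $4,859.35
Mar 19, 207 sold [LIFO — newest first]: 71 @ $16.30 + 19 @ $16.65 + 117 @ $17.10 = $3,474.35
Total COGS = $7,140.25 + $5,420.25 + $4,859.35 + $3,474.35 = $20,894.20
Ending inventory: 204 @ $17.10 = $3,488.40

204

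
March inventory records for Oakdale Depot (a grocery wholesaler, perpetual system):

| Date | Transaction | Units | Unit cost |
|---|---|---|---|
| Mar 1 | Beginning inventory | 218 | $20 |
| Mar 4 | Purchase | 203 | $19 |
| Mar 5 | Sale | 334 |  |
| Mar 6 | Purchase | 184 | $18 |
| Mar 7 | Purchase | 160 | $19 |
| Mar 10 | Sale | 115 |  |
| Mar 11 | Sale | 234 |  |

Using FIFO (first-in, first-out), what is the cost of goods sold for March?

COGS = $13,011

Mar 5, 334 sold [FIFO — oldest first]: 218 @ $20 + 116 @ $19 = $6,564
Mar 10, 115 sold [FIFO — oldest first]: 87 @ $19 + 28 @ $18 = $2,157
Mar 11, 234 sold [FIFO — oldest first]: 156 @ $18 + 78 @ $19 = $4,290
Total COGS = $6,564 + $2,157 + $4,290 = $13,011
Ending inventory: 82 @ $19 = $1,558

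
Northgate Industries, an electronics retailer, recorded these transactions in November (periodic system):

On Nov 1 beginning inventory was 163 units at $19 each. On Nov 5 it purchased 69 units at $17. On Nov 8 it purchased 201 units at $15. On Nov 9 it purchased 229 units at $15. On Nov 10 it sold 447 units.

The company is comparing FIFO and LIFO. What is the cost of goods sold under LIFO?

COGS = $6,739

FIFO COGS: 163 @ $19 + 69 @ $17 + 201 @ $15 + 14 @ $15 = $7,495
LIFO COGS: 229 @ $15 + 201 @ $15 + 17 @ $17 = $6,739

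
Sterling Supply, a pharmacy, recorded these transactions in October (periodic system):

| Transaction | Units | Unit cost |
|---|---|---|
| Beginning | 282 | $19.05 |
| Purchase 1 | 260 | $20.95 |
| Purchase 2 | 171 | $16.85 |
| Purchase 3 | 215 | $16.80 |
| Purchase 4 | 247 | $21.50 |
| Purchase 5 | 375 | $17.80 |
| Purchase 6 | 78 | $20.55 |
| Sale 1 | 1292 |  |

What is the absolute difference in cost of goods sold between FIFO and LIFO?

$308.10

FIFO COGS: 282 @ $19.05 + 260 @ $20.95 + 171 @ $16.85 + 215 @ $16.80 + 247 @ $21.50 + 117 @ $17.80 = $24,705.55
LIFO COGS: 78 @ $20.55 + 375 @ $17.80 + 247 @ $21.50 + 215 @ $16.80 + 171 @ $16.85 + 206 @ $20.95 = $24,397.45
Difference = |$24,705.55 − $24,397.45| = $308.10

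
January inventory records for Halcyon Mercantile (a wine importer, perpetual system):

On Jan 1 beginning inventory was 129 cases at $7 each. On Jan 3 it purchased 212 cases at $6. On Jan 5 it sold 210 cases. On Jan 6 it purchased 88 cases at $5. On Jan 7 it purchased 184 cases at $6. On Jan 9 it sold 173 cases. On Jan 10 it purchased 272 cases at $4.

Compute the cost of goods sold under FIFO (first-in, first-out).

COGS = $2,385

Jan 5, 210 sold [FIFO — oldest first]: 129 @ $7 + 81 @ $6 = $1,389
Jan 9, 173 sold [FIFO — oldest first]: 131 @ $6 + 42 @ $5 = $996
Total COGS = $1,389 + $996 = $2,385
Ending inventory: 46 @ $5 + 184 @ $6 + 272 @ $4 = $2,422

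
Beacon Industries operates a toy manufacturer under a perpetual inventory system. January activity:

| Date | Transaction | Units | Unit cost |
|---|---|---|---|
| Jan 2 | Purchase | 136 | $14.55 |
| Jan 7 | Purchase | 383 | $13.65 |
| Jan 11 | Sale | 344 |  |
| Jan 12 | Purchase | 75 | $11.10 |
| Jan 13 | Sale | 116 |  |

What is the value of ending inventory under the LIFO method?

Ending inventory = $1,949.70

Jan 11, 344 sold [LIFO — newest first]: 344 @ $13.65 = $4,695.60
Jan 13, 116 sold [LIFO — newest first]: 75 @ $11.10 + 39 @ $13.65 + 2 @ $14.55 = $1,393.95
Total COGS = $4,695.60 + $1,393.95 = $6,089.55
Ending inventory: 134 @ $14.55 = $1,949.70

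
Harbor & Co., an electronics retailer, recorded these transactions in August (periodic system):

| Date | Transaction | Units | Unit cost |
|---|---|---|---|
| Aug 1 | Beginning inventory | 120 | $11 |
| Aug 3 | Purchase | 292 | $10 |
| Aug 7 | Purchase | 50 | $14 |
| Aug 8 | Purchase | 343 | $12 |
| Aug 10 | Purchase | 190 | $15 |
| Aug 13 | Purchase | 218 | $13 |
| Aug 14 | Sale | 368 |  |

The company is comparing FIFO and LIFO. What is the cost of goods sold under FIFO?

COGS = $3,800

FIFO COGS: 120 @ $11 + 248 @ $10 = $3,800
LIFO COGS: 218 @ $13 + 150 @ $15 = $5,084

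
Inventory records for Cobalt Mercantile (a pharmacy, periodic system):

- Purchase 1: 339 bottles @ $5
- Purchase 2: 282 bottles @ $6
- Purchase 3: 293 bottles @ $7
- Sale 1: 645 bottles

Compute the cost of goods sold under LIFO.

COGS = $4,093

Sale 1 (645) [LIFO — newest first]: 293 @ $7 + 282 @ $6 + 70 @ $5 = $4,093
Ending inventory: 269 @ $5 = $1,345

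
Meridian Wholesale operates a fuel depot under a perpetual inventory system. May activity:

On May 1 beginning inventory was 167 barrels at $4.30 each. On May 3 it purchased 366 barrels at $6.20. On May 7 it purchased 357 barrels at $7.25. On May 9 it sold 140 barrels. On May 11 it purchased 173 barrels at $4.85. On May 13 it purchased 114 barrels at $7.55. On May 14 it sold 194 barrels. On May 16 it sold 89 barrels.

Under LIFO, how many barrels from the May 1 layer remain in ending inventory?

167

May 9, 140 sold [LIFO — newest first]: 140 @ $7.25 = $1,015.00
May 14, 194 sold [LIFO — newest first]: 114 @ $7.55 + 80 @ $4.85 = $1,248.70
May 16, 89 sold [LIFO — newest first]: 89 @ $4.85 = $431.65
Total COGS = $1,015.00 + $1,248.70 + $431.65 = $2,695.35
Ending inventory: 167 @ $4.30 + 366 @ $6.20 + 217 @ $7.25 + 4 @ $4.85 = $4,579.95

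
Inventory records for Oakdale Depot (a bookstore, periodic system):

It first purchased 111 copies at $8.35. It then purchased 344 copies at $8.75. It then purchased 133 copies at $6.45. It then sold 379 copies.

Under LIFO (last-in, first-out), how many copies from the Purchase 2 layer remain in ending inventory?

98

Sale 1 (379) [LIFO — newest first]: 133 @ $6.45 + 246 @ $8.75 = $3,010.35
Ending inventory: 111 @ $8.35 + 98 @ $8.75 = $1,784.35
Check: goods available $4,794.70 = COGS $3,010.35 + ending $1,784.35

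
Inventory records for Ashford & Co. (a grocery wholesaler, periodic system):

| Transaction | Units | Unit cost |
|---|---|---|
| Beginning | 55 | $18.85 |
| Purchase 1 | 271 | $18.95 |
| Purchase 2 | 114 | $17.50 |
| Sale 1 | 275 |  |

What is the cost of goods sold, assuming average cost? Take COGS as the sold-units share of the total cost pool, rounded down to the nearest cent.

Sale 1, sell 275: 275/440 × $8,167.20 → $5,104.50
Ending inventory (cost pool remaining) = $3,062.70
Check: goods available $8,167.20 = COGS $5,104.50 + ending $3,062.70

COGS = $5,104.50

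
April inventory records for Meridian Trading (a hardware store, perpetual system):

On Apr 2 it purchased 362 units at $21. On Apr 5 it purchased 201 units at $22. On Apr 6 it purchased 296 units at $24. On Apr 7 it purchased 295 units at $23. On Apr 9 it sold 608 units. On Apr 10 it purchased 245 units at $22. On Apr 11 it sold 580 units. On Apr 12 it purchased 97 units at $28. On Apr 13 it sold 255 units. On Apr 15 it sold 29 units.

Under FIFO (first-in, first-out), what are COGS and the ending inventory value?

COGS = $33,347; ending inventory = $672

Apr 9, 608 sold [FIFO — oldest first]: 362 @ $21 + 201 @ $22 + 45 @ $24 = $13,104
Apr 11, 580 sold [FIFO — oldest first]: 251 @ $24 + 295 @ $23 + 34 @ $22 = $13,557
Apr 13, 255 sold [FIFO — oldest first]: 211 @ $22 + 44 @ $28 = $5,874
Apr 15, 29 sold [FIFO — oldest first]: 29 @ $28 = $812
Total COGS = $13,104 + $13,557 + $5,874 + $812 = $33,347
Ending inventory: 24 @ $28 = $672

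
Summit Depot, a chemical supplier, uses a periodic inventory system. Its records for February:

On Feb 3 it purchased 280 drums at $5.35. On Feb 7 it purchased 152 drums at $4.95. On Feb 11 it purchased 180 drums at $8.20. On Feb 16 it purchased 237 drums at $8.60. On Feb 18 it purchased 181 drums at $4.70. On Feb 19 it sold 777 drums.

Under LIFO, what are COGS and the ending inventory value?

COGS = $5,261.75; ending inventory = $1,353.55

Feb 19, 777 sold [LIFO — newest first]: 181 @ $4.70 + 237 @ $8.60 + 180 @ $8.20 + 152 @ $4.95 + 27 @ $5.35 = $5,261.75
Ending inventory: 253 @ $5.35 = $1,353.55
Check: goods available $6,615.30 = COGS $5,261.75 + ending $1,353.55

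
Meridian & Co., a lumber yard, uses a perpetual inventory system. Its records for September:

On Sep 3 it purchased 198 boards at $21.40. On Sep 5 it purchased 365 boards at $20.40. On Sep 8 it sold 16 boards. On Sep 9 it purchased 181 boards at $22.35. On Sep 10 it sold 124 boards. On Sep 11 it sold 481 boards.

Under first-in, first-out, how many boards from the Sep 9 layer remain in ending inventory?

123

Sep 8, 16 sold [FIFO — oldest first]: 16 @ $21.40 = $342.40
Sep 10, 124 sold [FIFO — oldest first]: 124 @ $21.40 = $2,653.60
Sep 11, 481 sold [FIFO — oldest first]: 58 @ $21.40 + 365 @ $20.40 + 58 @ $22.35 = $9,983.50
Total COGS = $342.40 + $2,653.60 + $9,983.50 = $12,979.50
Ending inventory: 123 @ $22.35 = $2,749.05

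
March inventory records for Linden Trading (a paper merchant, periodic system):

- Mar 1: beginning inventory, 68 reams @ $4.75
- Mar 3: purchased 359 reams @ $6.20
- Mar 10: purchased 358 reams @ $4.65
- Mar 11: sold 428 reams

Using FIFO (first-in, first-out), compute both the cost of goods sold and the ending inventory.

Mar 11, 428 sold [FIFO — oldest first]: 68 @ $4.75 + 359 @ $6.20 + 1 @ $4.65 = $2,553.45
Ending inventory: 357 @ $4.65 = $1,660.05
Check: goods available $4,213.50 = COGS $2,553.45 + ending $1,660.05

COGS = $2,553.45; ending inventory = $1,660.05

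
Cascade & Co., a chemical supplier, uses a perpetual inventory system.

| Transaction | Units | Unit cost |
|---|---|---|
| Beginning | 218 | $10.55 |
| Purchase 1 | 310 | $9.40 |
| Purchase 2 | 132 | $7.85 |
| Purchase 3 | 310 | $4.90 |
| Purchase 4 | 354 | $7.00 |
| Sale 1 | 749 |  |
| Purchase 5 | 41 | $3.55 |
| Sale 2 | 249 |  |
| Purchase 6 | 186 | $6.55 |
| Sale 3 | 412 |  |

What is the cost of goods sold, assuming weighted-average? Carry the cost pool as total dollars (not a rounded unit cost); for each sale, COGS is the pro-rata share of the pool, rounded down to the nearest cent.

After Beginning: 218 on hand, pool $2,299.90 (≈ $10.5500 each)
After Purchase 1: 528 on hand, pool $5,213.90 (≈ $9.8748 each)
After Purchase 2: 660 on hand, pool $6,250.10 (≈ $9.4698 each)
After Purchase 3: 970 on hand, pool $7,769.10 (≈ $8.0094 each)
After Purchase 4: 1324 on hand, pool $10,247.10 (≈ $7.7395 each)
Sale 1, sell 749: 749/1324 × $10,247.10 → $5,796.88
After Purchase 5: 616 on hand, pool $4,595.77 (≈ $7.4607 each)
Sale 2, sell 249: 249/616 × $4,595.77 → $1,857.70
After Purchase 6: 553 on hand, pool $3,956.37 (≈ $7.1544 each)
Sale 3, sell 412: 412/553 × $3,956.37 → $2,947.60
Total COGS = $5,796.88 + $1,857.70 + $2,947.60 = $10,602.18
Ending inventory (cost pool remaining) = $1,008.77

COGS = $10,602.18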